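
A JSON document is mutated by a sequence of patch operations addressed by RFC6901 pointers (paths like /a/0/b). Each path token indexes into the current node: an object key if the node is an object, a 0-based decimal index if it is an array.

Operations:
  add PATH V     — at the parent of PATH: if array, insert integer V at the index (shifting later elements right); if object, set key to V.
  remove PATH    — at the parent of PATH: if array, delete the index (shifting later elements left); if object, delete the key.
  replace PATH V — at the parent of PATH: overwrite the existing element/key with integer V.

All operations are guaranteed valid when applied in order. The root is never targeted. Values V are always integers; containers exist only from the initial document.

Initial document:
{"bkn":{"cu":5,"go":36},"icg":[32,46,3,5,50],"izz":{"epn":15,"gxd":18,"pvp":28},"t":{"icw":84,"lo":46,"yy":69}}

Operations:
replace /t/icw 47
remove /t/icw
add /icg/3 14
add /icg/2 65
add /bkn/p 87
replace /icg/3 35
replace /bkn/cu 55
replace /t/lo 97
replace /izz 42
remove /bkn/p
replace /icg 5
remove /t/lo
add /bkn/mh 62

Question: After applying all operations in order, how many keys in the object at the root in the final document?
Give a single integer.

After op 1 (replace /t/icw 47): {"bkn":{"cu":5,"go":36},"icg":[32,46,3,5,50],"izz":{"epn":15,"gxd":18,"pvp":28},"t":{"icw":47,"lo":46,"yy":69}}
After op 2 (remove /t/icw): {"bkn":{"cu":5,"go":36},"icg":[32,46,3,5,50],"izz":{"epn":15,"gxd":18,"pvp":28},"t":{"lo":46,"yy":69}}
After op 3 (add /icg/3 14): {"bkn":{"cu":5,"go":36},"icg":[32,46,3,14,5,50],"izz":{"epn":15,"gxd":18,"pvp":28},"t":{"lo":46,"yy":69}}
After op 4 (add /icg/2 65): {"bkn":{"cu":5,"go":36},"icg":[32,46,65,3,14,5,50],"izz":{"epn":15,"gxd":18,"pvp":28},"t":{"lo":46,"yy":69}}
After op 5 (add /bkn/p 87): {"bkn":{"cu":5,"go":36,"p":87},"icg":[32,46,65,3,14,5,50],"izz":{"epn":15,"gxd":18,"pvp":28},"t":{"lo":46,"yy":69}}
After op 6 (replace /icg/3 35): {"bkn":{"cu":5,"go":36,"p":87},"icg":[32,46,65,35,14,5,50],"izz":{"epn":15,"gxd":18,"pvp":28},"t":{"lo":46,"yy":69}}
After op 7 (replace /bkn/cu 55): {"bkn":{"cu":55,"go":36,"p":87},"icg":[32,46,65,35,14,5,50],"izz":{"epn":15,"gxd":18,"pvp":28},"t":{"lo":46,"yy":69}}
After op 8 (replace /t/lo 97): {"bkn":{"cu":55,"go":36,"p":87},"icg":[32,46,65,35,14,5,50],"izz":{"epn":15,"gxd":18,"pvp":28},"t":{"lo":97,"yy":69}}
After op 9 (replace /izz 42): {"bkn":{"cu":55,"go":36,"p":87},"icg":[32,46,65,35,14,5,50],"izz":42,"t":{"lo":97,"yy":69}}
After op 10 (remove /bkn/p): {"bkn":{"cu":55,"go":36},"icg":[32,46,65,35,14,5,50],"izz":42,"t":{"lo":97,"yy":69}}
After op 11 (replace /icg 5): {"bkn":{"cu":55,"go":36},"icg":5,"izz":42,"t":{"lo":97,"yy":69}}
After op 12 (remove /t/lo): {"bkn":{"cu":55,"go":36},"icg":5,"izz":42,"t":{"yy":69}}
After op 13 (add /bkn/mh 62): {"bkn":{"cu":55,"go":36,"mh":62},"icg":5,"izz":42,"t":{"yy":69}}
Size at the root: 4

Answer: 4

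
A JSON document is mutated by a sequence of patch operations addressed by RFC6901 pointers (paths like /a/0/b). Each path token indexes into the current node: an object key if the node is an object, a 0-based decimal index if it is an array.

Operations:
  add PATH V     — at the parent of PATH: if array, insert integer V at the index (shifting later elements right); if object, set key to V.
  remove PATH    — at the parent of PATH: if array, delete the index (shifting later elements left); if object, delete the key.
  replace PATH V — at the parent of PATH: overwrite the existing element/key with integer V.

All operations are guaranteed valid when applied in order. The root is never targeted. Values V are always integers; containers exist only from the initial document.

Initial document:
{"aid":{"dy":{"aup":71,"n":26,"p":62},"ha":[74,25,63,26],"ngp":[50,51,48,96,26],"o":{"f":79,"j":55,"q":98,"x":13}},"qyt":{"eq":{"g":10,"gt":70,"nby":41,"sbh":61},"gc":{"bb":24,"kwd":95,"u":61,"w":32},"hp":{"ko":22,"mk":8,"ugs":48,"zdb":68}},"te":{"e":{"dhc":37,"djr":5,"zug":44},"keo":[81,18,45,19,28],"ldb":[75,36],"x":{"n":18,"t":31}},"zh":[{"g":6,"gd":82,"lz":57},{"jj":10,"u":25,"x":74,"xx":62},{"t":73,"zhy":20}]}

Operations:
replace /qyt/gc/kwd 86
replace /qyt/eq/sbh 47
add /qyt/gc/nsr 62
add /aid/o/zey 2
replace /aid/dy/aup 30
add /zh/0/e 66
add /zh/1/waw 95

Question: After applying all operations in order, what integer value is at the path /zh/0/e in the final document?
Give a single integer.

After op 1 (replace /qyt/gc/kwd 86): {"aid":{"dy":{"aup":71,"n":26,"p":62},"ha":[74,25,63,26],"ngp":[50,51,48,96,26],"o":{"f":79,"j":55,"q":98,"x":13}},"qyt":{"eq":{"g":10,"gt":70,"nby":41,"sbh":61},"gc":{"bb":24,"kwd":86,"u":61,"w":32},"hp":{"ko":22,"mk":8,"ugs":48,"zdb":68}},"te":{"e":{"dhc":37,"djr":5,"zug":44},"keo":[81,18,45,19,28],"ldb":[75,36],"x":{"n":18,"t":31}},"zh":[{"g":6,"gd":82,"lz":57},{"jj":10,"u":25,"x":74,"xx":62},{"t":73,"zhy":20}]}
After op 2 (replace /qyt/eq/sbh 47): {"aid":{"dy":{"aup":71,"n":26,"p":62},"ha":[74,25,63,26],"ngp":[50,51,48,96,26],"o":{"f":79,"j":55,"q":98,"x":13}},"qyt":{"eq":{"g":10,"gt":70,"nby":41,"sbh":47},"gc":{"bb":24,"kwd":86,"u":61,"w":32},"hp":{"ko":22,"mk":8,"ugs":48,"zdb":68}},"te":{"e":{"dhc":37,"djr":5,"zug":44},"keo":[81,18,45,19,28],"ldb":[75,36],"x":{"n":18,"t":31}},"zh":[{"g":6,"gd":82,"lz":57},{"jj":10,"u":25,"x":74,"xx":62},{"t":73,"zhy":20}]}
After op 3 (add /qyt/gc/nsr 62): {"aid":{"dy":{"aup":71,"n":26,"p":62},"ha":[74,25,63,26],"ngp":[50,51,48,96,26],"o":{"f":79,"j":55,"q":98,"x":13}},"qyt":{"eq":{"g":10,"gt":70,"nby":41,"sbh":47},"gc":{"bb":24,"kwd":86,"nsr":62,"u":61,"w":32},"hp":{"ko":22,"mk":8,"ugs":48,"zdb":68}},"te":{"e":{"dhc":37,"djr":5,"zug":44},"keo":[81,18,45,19,28],"ldb":[75,36],"x":{"n":18,"t":31}},"zh":[{"g":6,"gd":82,"lz":57},{"jj":10,"u":25,"x":74,"xx":62},{"t":73,"zhy":20}]}
After op 4 (add /aid/o/zey 2): {"aid":{"dy":{"aup":71,"n":26,"p":62},"ha":[74,25,63,26],"ngp":[50,51,48,96,26],"o":{"f":79,"j":55,"q":98,"x":13,"zey":2}},"qyt":{"eq":{"g":10,"gt":70,"nby":41,"sbh":47},"gc":{"bb":24,"kwd":86,"nsr":62,"u":61,"w":32},"hp":{"ko":22,"mk":8,"ugs":48,"zdb":68}},"te":{"e":{"dhc":37,"djr":5,"zug":44},"keo":[81,18,45,19,28],"ldb":[75,36],"x":{"n":18,"t":31}},"zh":[{"g":6,"gd":82,"lz":57},{"jj":10,"u":25,"x":74,"xx":62},{"t":73,"zhy":20}]}
After op 5 (replace /aid/dy/aup 30): {"aid":{"dy":{"aup":30,"n":26,"p":62},"ha":[74,25,63,26],"ngp":[50,51,48,96,26],"o":{"f":79,"j":55,"q":98,"x":13,"zey":2}},"qyt":{"eq":{"g":10,"gt":70,"nby":41,"sbh":47},"gc":{"bb":24,"kwd":86,"nsr":62,"u":61,"w":32},"hp":{"ko":22,"mk":8,"ugs":48,"zdb":68}},"te":{"e":{"dhc":37,"djr":5,"zug":44},"keo":[81,18,45,19,28],"ldb":[75,36],"x":{"n":18,"t":31}},"zh":[{"g":6,"gd":82,"lz":57},{"jj":10,"u":25,"x":74,"xx":62},{"t":73,"zhy":20}]}
After op 6 (add /zh/0/e 66): {"aid":{"dy":{"aup":30,"n":26,"p":62},"ha":[74,25,63,26],"ngp":[50,51,48,96,26],"o":{"f":79,"j":55,"q":98,"x":13,"zey":2}},"qyt":{"eq":{"g":10,"gt":70,"nby":41,"sbh":47},"gc":{"bb":24,"kwd":86,"nsr":62,"u":61,"w":32},"hp":{"ko":22,"mk":8,"ugs":48,"zdb":68}},"te":{"e":{"dhc":37,"djr":5,"zug":44},"keo":[81,18,45,19,28],"ldb":[75,36],"x":{"n":18,"t":31}},"zh":[{"e":66,"g":6,"gd":82,"lz":57},{"jj":10,"u":25,"x":74,"xx":62},{"t":73,"zhy":20}]}
After op 7 (add /zh/1/waw 95): {"aid":{"dy":{"aup":30,"n":26,"p":62},"ha":[74,25,63,26],"ngp":[50,51,48,96,26],"o":{"f":79,"j":55,"q":98,"x":13,"zey":2}},"qyt":{"eq":{"g":10,"gt":70,"nby":41,"sbh":47},"gc":{"bb":24,"kwd":86,"nsr":62,"u":61,"w":32},"hp":{"ko":22,"mk":8,"ugs":48,"zdb":68}},"te":{"e":{"dhc":37,"djr":5,"zug":44},"keo":[81,18,45,19,28],"ldb":[75,36],"x":{"n":18,"t":31}},"zh":[{"e":66,"g":6,"gd":82,"lz":57},{"jj":10,"u":25,"waw":95,"x":74,"xx":62},{"t":73,"zhy":20}]}
Value at /zh/0/e: 66

Answer: 66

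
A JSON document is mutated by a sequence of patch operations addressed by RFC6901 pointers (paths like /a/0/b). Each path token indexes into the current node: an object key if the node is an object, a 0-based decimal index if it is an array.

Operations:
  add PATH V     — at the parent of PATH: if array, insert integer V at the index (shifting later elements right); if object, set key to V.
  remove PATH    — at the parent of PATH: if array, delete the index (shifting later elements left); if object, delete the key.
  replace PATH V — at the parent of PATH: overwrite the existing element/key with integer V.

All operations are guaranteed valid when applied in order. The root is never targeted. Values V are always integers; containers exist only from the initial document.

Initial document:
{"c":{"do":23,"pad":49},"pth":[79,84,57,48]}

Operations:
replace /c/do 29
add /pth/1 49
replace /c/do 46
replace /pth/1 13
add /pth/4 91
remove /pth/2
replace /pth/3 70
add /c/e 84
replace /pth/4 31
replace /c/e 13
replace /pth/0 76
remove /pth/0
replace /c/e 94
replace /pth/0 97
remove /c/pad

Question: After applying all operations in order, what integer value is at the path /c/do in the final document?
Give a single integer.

After op 1 (replace /c/do 29): {"c":{"do":29,"pad":49},"pth":[79,84,57,48]}
After op 2 (add /pth/1 49): {"c":{"do":29,"pad":49},"pth":[79,49,84,57,48]}
After op 3 (replace /c/do 46): {"c":{"do":46,"pad":49},"pth":[79,49,84,57,48]}
After op 4 (replace /pth/1 13): {"c":{"do":46,"pad":49},"pth":[79,13,84,57,48]}
After op 5 (add /pth/4 91): {"c":{"do":46,"pad":49},"pth":[79,13,84,57,91,48]}
After op 6 (remove /pth/2): {"c":{"do":46,"pad":49},"pth":[79,13,57,91,48]}
After op 7 (replace /pth/3 70): {"c":{"do":46,"pad":49},"pth":[79,13,57,70,48]}
After op 8 (add /c/e 84): {"c":{"do":46,"e":84,"pad":49},"pth":[79,13,57,70,48]}
After op 9 (replace /pth/4 31): {"c":{"do":46,"e":84,"pad":49},"pth":[79,13,57,70,31]}
After op 10 (replace /c/e 13): {"c":{"do":46,"e":13,"pad":49},"pth":[79,13,57,70,31]}
After op 11 (replace /pth/0 76): {"c":{"do":46,"e":13,"pad":49},"pth":[76,13,57,70,31]}
After op 12 (remove /pth/0): {"c":{"do":46,"e":13,"pad":49},"pth":[13,57,70,31]}
After op 13 (replace /c/e 94): {"c":{"do":46,"e":94,"pad":49},"pth":[13,57,70,31]}
After op 14 (replace /pth/0 97): {"c":{"do":46,"e":94,"pad":49},"pth":[97,57,70,31]}
After op 15 (remove /c/pad): {"c":{"do":46,"e":94},"pth":[97,57,70,31]}
Value at /c/do: 46

Answer: 46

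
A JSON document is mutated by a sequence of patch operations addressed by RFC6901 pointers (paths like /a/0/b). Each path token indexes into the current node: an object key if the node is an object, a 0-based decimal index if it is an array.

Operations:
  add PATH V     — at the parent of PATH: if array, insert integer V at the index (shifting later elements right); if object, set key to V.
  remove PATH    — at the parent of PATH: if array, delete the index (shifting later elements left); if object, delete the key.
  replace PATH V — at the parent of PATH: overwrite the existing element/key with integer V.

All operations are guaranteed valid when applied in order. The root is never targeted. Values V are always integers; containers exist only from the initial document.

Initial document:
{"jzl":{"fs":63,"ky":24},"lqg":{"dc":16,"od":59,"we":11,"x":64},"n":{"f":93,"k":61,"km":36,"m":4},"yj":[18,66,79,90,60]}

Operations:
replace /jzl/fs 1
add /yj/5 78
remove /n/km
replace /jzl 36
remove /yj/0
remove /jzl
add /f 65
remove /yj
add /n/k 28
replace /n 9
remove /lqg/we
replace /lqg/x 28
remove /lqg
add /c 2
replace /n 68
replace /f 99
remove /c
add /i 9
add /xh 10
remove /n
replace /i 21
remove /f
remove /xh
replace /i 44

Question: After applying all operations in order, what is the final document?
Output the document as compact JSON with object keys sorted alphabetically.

Answer: {"i":44}

Derivation:
After op 1 (replace /jzl/fs 1): {"jzl":{"fs":1,"ky":24},"lqg":{"dc":16,"od":59,"we":11,"x":64},"n":{"f":93,"k":61,"km":36,"m":4},"yj":[18,66,79,90,60]}
After op 2 (add /yj/5 78): {"jzl":{"fs":1,"ky":24},"lqg":{"dc":16,"od":59,"we":11,"x":64},"n":{"f":93,"k":61,"km":36,"m":4},"yj":[18,66,79,90,60,78]}
After op 3 (remove /n/km): {"jzl":{"fs":1,"ky":24},"lqg":{"dc":16,"od":59,"we":11,"x":64},"n":{"f":93,"k":61,"m":4},"yj":[18,66,79,90,60,78]}
After op 4 (replace /jzl 36): {"jzl":36,"lqg":{"dc":16,"od":59,"we":11,"x":64},"n":{"f":93,"k":61,"m":4},"yj":[18,66,79,90,60,78]}
After op 5 (remove /yj/0): {"jzl":36,"lqg":{"dc":16,"od":59,"we":11,"x":64},"n":{"f":93,"k":61,"m":4},"yj":[66,79,90,60,78]}
After op 6 (remove /jzl): {"lqg":{"dc":16,"od":59,"we":11,"x":64},"n":{"f":93,"k":61,"m":4},"yj":[66,79,90,60,78]}
After op 7 (add /f 65): {"f":65,"lqg":{"dc":16,"od":59,"we":11,"x":64},"n":{"f":93,"k":61,"m":4},"yj":[66,79,90,60,78]}
After op 8 (remove /yj): {"f":65,"lqg":{"dc":16,"od":59,"we":11,"x":64},"n":{"f":93,"k":61,"m":4}}
After op 9 (add /n/k 28): {"f":65,"lqg":{"dc":16,"od":59,"we":11,"x":64},"n":{"f":93,"k":28,"m":4}}
After op 10 (replace /n 9): {"f":65,"lqg":{"dc":16,"od":59,"we":11,"x":64},"n":9}
After op 11 (remove /lqg/we): {"f":65,"lqg":{"dc":16,"od":59,"x":64},"n":9}
After op 12 (replace /lqg/x 28): {"f":65,"lqg":{"dc":16,"od":59,"x":28},"n":9}
After op 13 (remove /lqg): {"f":65,"n":9}
After op 14 (add /c 2): {"c":2,"f":65,"n":9}
After op 15 (replace /n 68): {"c":2,"f":65,"n":68}
After op 16 (replace /f 99): {"c":2,"f":99,"n":68}
After op 17 (remove /c): {"f":99,"n":68}
After op 18 (add /i 9): {"f":99,"i":9,"n":68}
After op 19 (add /xh 10): {"f":99,"i":9,"n":68,"xh":10}
After op 20 (remove /n): {"f":99,"i":9,"xh":10}
After op 21 (replace /i 21): {"f":99,"i":21,"xh":10}
After op 22 (remove /f): {"i":21,"xh":10}
After op 23 (remove /xh): {"i":21}
After op 24 (replace /i 44): {"i":44}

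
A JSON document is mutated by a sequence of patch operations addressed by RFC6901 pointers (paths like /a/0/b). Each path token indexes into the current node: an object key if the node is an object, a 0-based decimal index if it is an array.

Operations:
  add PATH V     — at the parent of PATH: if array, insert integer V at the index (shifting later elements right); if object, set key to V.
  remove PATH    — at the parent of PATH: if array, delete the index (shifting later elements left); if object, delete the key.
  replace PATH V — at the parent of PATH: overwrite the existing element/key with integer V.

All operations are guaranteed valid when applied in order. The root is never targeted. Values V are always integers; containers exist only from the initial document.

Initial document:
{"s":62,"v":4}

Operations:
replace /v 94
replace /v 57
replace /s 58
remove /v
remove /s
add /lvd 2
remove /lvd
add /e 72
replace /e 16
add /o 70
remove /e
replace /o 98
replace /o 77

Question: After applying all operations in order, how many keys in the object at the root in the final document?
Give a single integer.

After op 1 (replace /v 94): {"s":62,"v":94}
After op 2 (replace /v 57): {"s":62,"v":57}
After op 3 (replace /s 58): {"s":58,"v":57}
After op 4 (remove /v): {"s":58}
After op 5 (remove /s): {}
After op 6 (add /lvd 2): {"lvd":2}
After op 7 (remove /lvd): {}
After op 8 (add /e 72): {"e":72}
After op 9 (replace /e 16): {"e":16}
After op 10 (add /o 70): {"e":16,"o":70}
After op 11 (remove /e): {"o":70}
After op 12 (replace /o 98): {"o":98}
After op 13 (replace /o 77): {"o":77}
Size at the root: 1

Answer: 1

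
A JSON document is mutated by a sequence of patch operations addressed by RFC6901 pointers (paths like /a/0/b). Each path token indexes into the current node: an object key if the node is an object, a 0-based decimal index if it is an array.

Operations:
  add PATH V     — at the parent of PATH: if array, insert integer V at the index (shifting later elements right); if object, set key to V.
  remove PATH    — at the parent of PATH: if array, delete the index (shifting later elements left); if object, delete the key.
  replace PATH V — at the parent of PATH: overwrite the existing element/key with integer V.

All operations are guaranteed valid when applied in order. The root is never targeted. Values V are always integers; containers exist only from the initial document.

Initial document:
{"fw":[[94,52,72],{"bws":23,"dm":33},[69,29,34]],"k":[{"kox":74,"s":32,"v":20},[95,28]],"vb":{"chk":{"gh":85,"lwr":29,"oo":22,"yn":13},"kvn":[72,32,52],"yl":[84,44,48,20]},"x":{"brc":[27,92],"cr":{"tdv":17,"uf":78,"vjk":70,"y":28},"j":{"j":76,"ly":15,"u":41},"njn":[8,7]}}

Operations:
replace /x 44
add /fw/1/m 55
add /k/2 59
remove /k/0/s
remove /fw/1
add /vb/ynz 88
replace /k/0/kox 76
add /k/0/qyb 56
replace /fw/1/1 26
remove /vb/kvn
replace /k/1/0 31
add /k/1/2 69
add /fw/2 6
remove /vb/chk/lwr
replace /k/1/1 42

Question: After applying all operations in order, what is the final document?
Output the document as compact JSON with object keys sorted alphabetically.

Answer: {"fw":[[94,52,72],[69,26,34],6],"k":[{"kox":76,"qyb":56,"v":20},[31,42,69],59],"vb":{"chk":{"gh":85,"oo":22,"yn":13},"yl":[84,44,48,20],"ynz":88},"x":44}

Derivation:
After op 1 (replace /x 44): {"fw":[[94,52,72],{"bws":23,"dm":33},[69,29,34]],"k":[{"kox":74,"s":32,"v":20},[95,28]],"vb":{"chk":{"gh":85,"lwr":29,"oo":22,"yn":13},"kvn":[72,32,52],"yl":[84,44,48,20]},"x":44}
After op 2 (add /fw/1/m 55): {"fw":[[94,52,72],{"bws":23,"dm":33,"m":55},[69,29,34]],"k":[{"kox":74,"s":32,"v":20},[95,28]],"vb":{"chk":{"gh":85,"lwr":29,"oo":22,"yn":13},"kvn":[72,32,52],"yl":[84,44,48,20]},"x":44}
After op 3 (add /k/2 59): {"fw":[[94,52,72],{"bws":23,"dm":33,"m":55},[69,29,34]],"k":[{"kox":74,"s":32,"v":20},[95,28],59],"vb":{"chk":{"gh":85,"lwr":29,"oo":22,"yn":13},"kvn":[72,32,52],"yl":[84,44,48,20]},"x":44}
After op 4 (remove /k/0/s): {"fw":[[94,52,72],{"bws":23,"dm":33,"m":55},[69,29,34]],"k":[{"kox":74,"v":20},[95,28],59],"vb":{"chk":{"gh":85,"lwr":29,"oo":22,"yn":13},"kvn":[72,32,52],"yl":[84,44,48,20]},"x":44}
After op 5 (remove /fw/1): {"fw":[[94,52,72],[69,29,34]],"k":[{"kox":74,"v":20},[95,28],59],"vb":{"chk":{"gh":85,"lwr":29,"oo":22,"yn":13},"kvn":[72,32,52],"yl":[84,44,48,20]},"x":44}
After op 6 (add /vb/ynz 88): {"fw":[[94,52,72],[69,29,34]],"k":[{"kox":74,"v":20},[95,28],59],"vb":{"chk":{"gh":85,"lwr":29,"oo":22,"yn":13},"kvn":[72,32,52],"yl":[84,44,48,20],"ynz":88},"x":44}
After op 7 (replace /k/0/kox 76): {"fw":[[94,52,72],[69,29,34]],"k":[{"kox":76,"v":20},[95,28],59],"vb":{"chk":{"gh":85,"lwr":29,"oo":22,"yn":13},"kvn":[72,32,52],"yl":[84,44,48,20],"ynz":88},"x":44}
After op 8 (add /k/0/qyb 56): {"fw":[[94,52,72],[69,29,34]],"k":[{"kox":76,"qyb":56,"v":20},[95,28],59],"vb":{"chk":{"gh":85,"lwr":29,"oo":22,"yn":13},"kvn":[72,32,52],"yl":[84,44,48,20],"ynz":88},"x":44}
After op 9 (replace /fw/1/1 26): {"fw":[[94,52,72],[69,26,34]],"k":[{"kox":76,"qyb":56,"v":20},[95,28],59],"vb":{"chk":{"gh":85,"lwr":29,"oo":22,"yn":13},"kvn":[72,32,52],"yl":[84,44,48,20],"ynz":88},"x":44}
After op 10 (remove /vb/kvn): {"fw":[[94,52,72],[69,26,34]],"k":[{"kox":76,"qyb":56,"v":20},[95,28],59],"vb":{"chk":{"gh":85,"lwr":29,"oo":22,"yn":13},"yl":[84,44,48,20],"ynz":88},"x":44}
After op 11 (replace /k/1/0 31): {"fw":[[94,52,72],[69,26,34]],"k":[{"kox":76,"qyb":56,"v":20},[31,28],59],"vb":{"chk":{"gh":85,"lwr":29,"oo":22,"yn":13},"yl":[84,44,48,20],"ynz":88},"x":44}
After op 12 (add /k/1/2 69): {"fw":[[94,52,72],[69,26,34]],"k":[{"kox":76,"qyb":56,"v":20},[31,28,69],59],"vb":{"chk":{"gh":85,"lwr":29,"oo":22,"yn":13},"yl":[84,44,48,20],"ynz":88},"x":44}
After op 13 (add /fw/2 6): {"fw":[[94,52,72],[69,26,34],6],"k":[{"kox":76,"qyb":56,"v":20},[31,28,69],59],"vb":{"chk":{"gh":85,"lwr":29,"oo":22,"yn":13},"yl":[84,44,48,20],"ynz":88},"x":44}
After op 14 (remove /vb/chk/lwr): {"fw":[[94,52,72],[69,26,34],6],"k":[{"kox":76,"qyb":56,"v":20},[31,28,69],59],"vb":{"chk":{"gh":85,"oo":22,"yn":13},"yl":[84,44,48,20],"ynz":88},"x":44}
After op 15 (replace /k/1/1 42): {"fw":[[94,52,72],[69,26,34],6],"k":[{"kox":76,"qyb":56,"v":20},[31,42,69],59],"vb":{"chk":{"gh":85,"oo":22,"yn":13},"yl":[84,44,48,20],"ynz":88},"x":44}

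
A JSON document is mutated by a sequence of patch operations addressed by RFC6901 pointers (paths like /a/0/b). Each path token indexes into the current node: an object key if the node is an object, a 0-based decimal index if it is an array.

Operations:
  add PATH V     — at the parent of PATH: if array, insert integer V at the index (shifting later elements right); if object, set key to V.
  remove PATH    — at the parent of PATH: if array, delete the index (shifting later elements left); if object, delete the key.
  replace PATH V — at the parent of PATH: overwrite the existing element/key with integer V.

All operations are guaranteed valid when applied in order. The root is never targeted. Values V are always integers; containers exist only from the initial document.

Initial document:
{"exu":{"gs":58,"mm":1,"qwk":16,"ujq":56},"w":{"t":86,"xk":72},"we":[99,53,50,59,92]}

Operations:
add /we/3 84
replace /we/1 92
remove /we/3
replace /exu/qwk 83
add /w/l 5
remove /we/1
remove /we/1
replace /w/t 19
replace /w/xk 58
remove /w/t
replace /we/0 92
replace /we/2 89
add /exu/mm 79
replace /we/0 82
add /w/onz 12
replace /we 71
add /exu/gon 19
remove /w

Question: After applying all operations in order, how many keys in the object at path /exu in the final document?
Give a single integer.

After op 1 (add /we/3 84): {"exu":{"gs":58,"mm":1,"qwk":16,"ujq":56},"w":{"t":86,"xk":72},"we":[99,53,50,84,59,92]}
After op 2 (replace /we/1 92): {"exu":{"gs":58,"mm":1,"qwk":16,"ujq":56},"w":{"t":86,"xk":72},"we":[99,92,50,84,59,92]}
After op 3 (remove /we/3): {"exu":{"gs":58,"mm":1,"qwk":16,"ujq":56},"w":{"t":86,"xk":72},"we":[99,92,50,59,92]}
After op 4 (replace /exu/qwk 83): {"exu":{"gs":58,"mm":1,"qwk":83,"ujq":56},"w":{"t":86,"xk":72},"we":[99,92,50,59,92]}
After op 5 (add /w/l 5): {"exu":{"gs":58,"mm":1,"qwk":83,"ujq":56},"w":{"l":5,"t":86,"xk":72},"we":[99,92,50,59,92]}
After op 6 (remove /we/1): {"exu":{"gs":58,"mm":1,"qwk":83,"ujq":56},"w":{"l":5,"t":86,"xk":72},"we":[99,50,59,92]}
After op 7 (remove /we/1): {"exu":{"gs":58,"mm":1,"qwk":83,"ujq":56},"w":{"l":5,"t":86,"xk":72},"we":[99,59,92]}
After op 8 (replace /w/t 19): {"exu":{"gs":58,"mm":1,"qwk":83,"ujq":56},"w":{"l":5,"t":19,"xk":72},"we":[99,59,92]}
After op 9 (replace /w/xk 58): {"exu":{"gs":58,"mm":1,"qwk":83,"ujq":56},"w":{"l":5,"t":19,"xk":58},"we":[99,59,92]}
After op 10 (remove /w/t): {"exu":{"gs":58,"mm":1,"qwk":83,"ujq":56},"w":{"l":5,"xk":58},"we":[99,59,92]}
After op 11 (replace /we/0 92): {"exu":{"gs":58,"mm":1,"qwk":83,"ujq":56},"w":{"l":5,"xk":58},"we":[92,59,92]}
After op 12 (replace /we/2 89): {"exu":{"gs":58,"mm":1,"qwk":83,"ujq":56},"w":{"l":5,"xk":58},"we":[92,59,89]}
After op 13 (add /exu/mm 79): {"exu":{"gs":58,"mm":79,"qwk":83,"ujq":56},"w":{"l":5,"xk":58},"we":[92,59,89]}
After op 14 (replace /we/0 82): {"exu":{"gs":58,"mm":79,"qwk":83,"ujq":56},"w":{"l":5,"xk":58},"we":[82,59,89]}
After op 15 (add /w/onz 12): {"exu":{"gs":58,"mm":79,"qwk":83,"ujq":56},"w":{"l":5,"onz":12,"xk":58},"we":[82,59,89]}
After op 16 (replace /we 71): {"exu":{"gs":58,"mm":79,"qwk":83,"ujq":56},"w":{"l":5,"onz":12,"xk":58},"we":71}
After op 17 (add /exu/gon 19): {"exu":{"gon":19,"gs":58,"mm":79,"qwk":83,"ujq":56},"w":{"l":5,"onz":12,"xk":58},"we":71}
After op 18 (remove /w): {"exu":{"gon":19,"gs":58,"mm":79,"qwk":83,"ujq":56},"we":71}
Size at path /exu: 5

Answer: 5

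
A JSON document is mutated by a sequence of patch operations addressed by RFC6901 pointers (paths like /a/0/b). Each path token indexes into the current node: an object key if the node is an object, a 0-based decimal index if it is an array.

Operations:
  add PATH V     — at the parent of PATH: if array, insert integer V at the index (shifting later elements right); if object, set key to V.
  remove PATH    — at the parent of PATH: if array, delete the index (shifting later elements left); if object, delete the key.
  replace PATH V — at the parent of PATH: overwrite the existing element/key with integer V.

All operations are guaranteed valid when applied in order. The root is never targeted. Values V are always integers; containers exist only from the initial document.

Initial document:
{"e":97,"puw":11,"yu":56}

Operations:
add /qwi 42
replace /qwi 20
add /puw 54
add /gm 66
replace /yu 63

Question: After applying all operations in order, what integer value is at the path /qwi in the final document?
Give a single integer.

Answer: 20

Derivation:
After op 1 (add /qwi 42): {"e":97,"puw":11,"qwi":42,"yu":56}
After op 2 (replace /qwi 20): {"e":97,"puw":11,"qwi":20,"yu":56}
After op 3 (add /puw 54): {"e":97,"puw":54,"qwi":20,"yu":56}
After op 4 (add /gm 66): {"e":97,"gm":66,"puw":54,"qwi":20,"yu":56}
After op 5 (replace /yu 63): {"e":97,"gm":66,"puw":54,"qwi":20,"yu":63}
Value at /qwi: 20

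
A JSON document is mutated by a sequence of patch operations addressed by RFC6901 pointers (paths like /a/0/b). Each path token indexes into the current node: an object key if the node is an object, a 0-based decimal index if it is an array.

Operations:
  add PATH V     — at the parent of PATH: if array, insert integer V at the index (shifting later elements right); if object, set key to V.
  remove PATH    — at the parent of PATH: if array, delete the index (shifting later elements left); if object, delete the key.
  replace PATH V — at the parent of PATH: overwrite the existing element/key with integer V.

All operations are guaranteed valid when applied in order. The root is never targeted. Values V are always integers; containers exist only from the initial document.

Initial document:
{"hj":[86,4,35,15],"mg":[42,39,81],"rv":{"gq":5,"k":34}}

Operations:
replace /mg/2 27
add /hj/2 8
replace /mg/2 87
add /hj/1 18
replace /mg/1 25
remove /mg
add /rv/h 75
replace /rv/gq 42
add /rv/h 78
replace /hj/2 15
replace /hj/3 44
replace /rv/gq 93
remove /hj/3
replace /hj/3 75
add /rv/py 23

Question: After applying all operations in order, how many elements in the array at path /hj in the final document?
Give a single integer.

Answer: 5

Derivation:
After op 1 (replace /mg/2 27): {"hj":[86,4,35,15],"mg":[42,39,27],"rv":{"gq":5,"k":34}}
After op 2 (add /hj/2 8): {"hj":[86,4,8,35,15],"mg":[42,39,27],"rv":{"gq":5,"k":34}}
After op 3 (replace /mg/2 87): {"hj":[86,4,8,35,15],"mg":[42,39,87],"rv":{"gq":5,"k":34}}
After op 4 (add /hj/1 18): {"hj":[86,18,4,8,35,15],"mg":[42,39,87],"rv":{"gq":5,"k":34}}
After op 5 (replace /mg/1 25): {"hj":[86,18,4,8,35,15],"mg":[42,25,87],"rv":{"gq":5,"k":34}}
After op 6 (remove /mg): {"hj":[86,18,4,8,35,15],"rv":{"gq":5,"k":34}}
After op 7 (add /rv/h 75): {"hj":[86,18,4,8,35,15],"rv":{"gq":5,"h":75,"k":34}}
After op 8 (replace /rv/gq 42): {"hj":[86,18,4,8,35,15],"rv":{"gq":42,"h":75,"k":34}}
After op 9 (add /rv/h 78): {"hj":[86,18,4,8,35,15],"rv":{"gq":42,"h":78,"k":34}}
After op 10 (replace /hj/2 15): {"hj":[86,18,15,8,35,15],"rv":{"gq":42,"h":78,"k":34}}
After op 11 (replace /hj/3 44): {"hj":[86,18,15,44,35,15],"rv":{"gq":42,"h":78,"k":34}}
After op 12 (replace /rv/gq 93): {"hj":[86,18,15,44,35,15],"rv":{"gq":93,"h":78,"k":34}}
After op 13 (remove /hj/3): {"hj":[86,18,15,35,15],"rv":{"gq":93,"h":78,"k":34}}
After op 14 (replace /hj/3 75): {"hj":[86,18,15,75,15],"rv":{"gq":93,"h":78,"k":34}}
After op 15 (add /rv/py 23): {"hj":[86,18,15,75,15],"rv":{"gq":93,"h":78,"k":34,"py":23}}
Size at path /hj: 5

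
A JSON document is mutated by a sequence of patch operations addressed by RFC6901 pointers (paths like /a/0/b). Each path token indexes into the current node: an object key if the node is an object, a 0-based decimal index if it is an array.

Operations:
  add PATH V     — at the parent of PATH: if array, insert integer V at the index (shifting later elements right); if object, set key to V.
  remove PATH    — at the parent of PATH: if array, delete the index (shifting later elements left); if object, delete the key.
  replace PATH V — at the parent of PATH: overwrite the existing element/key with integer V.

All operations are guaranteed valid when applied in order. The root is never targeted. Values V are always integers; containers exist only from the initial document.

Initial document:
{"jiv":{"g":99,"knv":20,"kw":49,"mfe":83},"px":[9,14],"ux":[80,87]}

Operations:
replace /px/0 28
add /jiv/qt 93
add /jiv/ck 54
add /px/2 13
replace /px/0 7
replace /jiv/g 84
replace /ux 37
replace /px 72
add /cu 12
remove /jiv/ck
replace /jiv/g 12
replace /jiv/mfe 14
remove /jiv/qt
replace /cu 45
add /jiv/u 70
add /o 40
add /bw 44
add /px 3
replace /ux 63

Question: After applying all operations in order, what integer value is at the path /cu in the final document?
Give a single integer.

After op 1 (replace /px/0 28): {"jiv":{"g":99,"knv":20,"kw":49,"mfe":83},"px":[28,14],"ux":[80,87]}
After op 2 (add /jiv/qt 93): {"jiv":{"g":99,"knv":20,"kw":49,"mfe":83,"qt":93},"px":[28,14],"ux":[80,87]}
After op 3 (add /jiv/ck 54): {"jiv":{"ck":54,"g":99,"knv":20,"kw":49,"mfe":83,"qt":93},"px":[28,14],"ux":[80,87]}
After op 4 (add /px/2 13): {"jiv":{"ck":54,"g":99,"knv":20,"kw":49,"mfe":83,"qt":93},"px":[28,14,13],"ux":[80,87]}
After op 5 (replace /px/0 7): {"jiv":{"ck":54,"g":99,"knv":20,"kw":49,"mfe":83,"qt":93},"px":[7,14,13],"ux":[80,87]}
After op 6 (replace /jiv/g 84): {"jiv":{"ck":54,"g":84,"knv":20,"kw":49,"mfe":83,"qt":93},"px":[7,14,13],"ux":[80,87]}
After op 7 (replace /ux 37): {"jiv":{"ck":54,"g":84,"knv":20,"kw":49,"mfe":83,"qt":93},"px":[7,14,13],"ux":37}
After op 8 (replace /px 72): {"jiv":{"ck":54,"g":84,"knv":20,"kw":49,"mfe":83,"qt":93},"px":72,"ux":37}
After op 9 (add /cu 12): {"cu":12,"jiv":{"ck":54,"g":84,"knv":20,"kw":49,"mfe":83,"qt":93},"px":72,"ux":37}
After op 10 (remove /jiv/ck): {"cu":12,"jiv":{"g":84,"knv":20,"kw":49,"mfe":83,"qt":93},"px":72,"ux":37}
After op 11 (replace /jiv/g 12): {"cu":12,"jiv":{"g":12,"knv":20,"kw":49,"mfe":83,"qt":93},"px":72,"ux":37}
After op 12 (replace /jiv/mfe 14): {"cu":12,"jiv":{"g":12,"knv":20,"kw":49,"mfe":14,"qt":93},"px":72,"ux":37}
After op 13 (remove /jiv/qt): {"cu":12,"jiv":{"g":12,"knv":20,"kw":49,"mfe":14},"px":72,"ux":37}
After op 14 (replace /cu 45): {"cu":45,"jiv":{"g":12,"knv":20,"kw":49,"mfe":14},"px":72,"ux":37}
After op 15 (add /jiv/u 70): {"cu":45,"jiv":{"g":12,"knv":20,"kw":49,"mfe":14,"u":70},"px":72,"ux":37}
After op 16 (add /o 40): {"cu":45,"jiv":{"g":12,"knv":20,"kw":49,"mfe":14,"u":70},"o":40,"px":72,"ux":37}
After op 17 (add /bw 44): {"bw":44,"cu":45,"jiv":{"g":12,"knv":20,"kw":49,"mfe":14,"u":70},"o":40,"px":72,"ux":37}
After op 18 (add /px 3): {"bw":44,"cu":45,"jiv":{"g":12,"knv":20,"kw":49,"mfe":14,"u":70},"o":40,"px":3,"ux":37}
After op 19 (replace /ux 63): {"bw":44,"cu":45,"jiv":{"g":12,"knv":20,"kw":49,"mfe":14,"u":70},"o":40,"px":3,"ux":63}
Value at /cu: 45

Answer: 45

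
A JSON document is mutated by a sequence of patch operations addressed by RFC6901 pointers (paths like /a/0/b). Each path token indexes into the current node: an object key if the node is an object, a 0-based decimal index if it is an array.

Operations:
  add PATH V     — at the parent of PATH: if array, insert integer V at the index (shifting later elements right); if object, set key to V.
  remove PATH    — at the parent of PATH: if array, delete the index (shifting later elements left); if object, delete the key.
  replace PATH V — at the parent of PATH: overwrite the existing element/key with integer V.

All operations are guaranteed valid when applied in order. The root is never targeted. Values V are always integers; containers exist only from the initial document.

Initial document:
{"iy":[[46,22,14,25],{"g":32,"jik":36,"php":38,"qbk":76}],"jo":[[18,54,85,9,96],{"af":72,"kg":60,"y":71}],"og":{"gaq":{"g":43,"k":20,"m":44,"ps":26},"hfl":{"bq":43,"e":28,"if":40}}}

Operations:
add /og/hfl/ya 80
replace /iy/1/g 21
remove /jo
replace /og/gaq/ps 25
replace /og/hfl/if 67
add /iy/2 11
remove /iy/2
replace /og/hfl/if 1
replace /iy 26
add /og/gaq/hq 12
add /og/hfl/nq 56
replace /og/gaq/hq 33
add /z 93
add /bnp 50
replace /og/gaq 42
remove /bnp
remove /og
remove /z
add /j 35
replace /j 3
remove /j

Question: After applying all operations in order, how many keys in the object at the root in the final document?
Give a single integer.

Answer: 1

Derivation:
After op 1 (add /og/hfl/ya 80): {"iy":[[46,22,14,25],{"g":32,"jik":36,"php":38,"qbk":76}],"jo":[[18,54,85,9,96],{"af":72,"kg":60,"y":71}],"og":{"gaq":{"g":43,"k":20,"m":44,"ps":26},"hfl":{"bq":43,"e":28,"if":40,"ya":80}}}
After op 2 (replace /iy/1/g 21): {"iy":[[46,22,14,25],{"g":21,"jik":36,"php":38,"qbk":76}],"jo":[[18,54,85,9,96],{"af":72,"kg":60,"y":71}],"og":{"gaq":{"g":43,"k":20,"m":44,"ps":26},"hfl":{"bq":43,"e":28,"if":40,"ya":80}}}
After op 3 (remove /jo): {"iy":[[46,22,14,25],{"g":21,"jik":36,"php":38,"qbk":76}],"og":{"gaq":{"g":43,"k":20,"m":44,"ps":26},"hfl":{"bq":43,"e":28,"if":40,"ya":80}}}
After op 4 (replace /og/gaq/ps 25): {"iy":[[46,22,14,25],{"g":21,"jik":36,"php":38,"qbk":76}],"og":{"gaq":{"g":43,"k":20,"m":44,"ps":25},"hfl":{"bq":43,"e":28,"if":40,"ya":80}}}
After op 5 (replace /og/hfl/if 67): {"iy":[[46,22,14,25],{"g":21,"jik":36,"php":38,"qbk":76}],"og":{"gaq":{"g":43,"k":20,"m":44,"ps":25},"hfl":{"bq":43,"e":28,"if":67,"ya":80}}}
After op 6 (add /iy/2 11): {"iy":[[46,22,14,25],{"g":21,"jik":36,"php":38,"qbk":76},11],"og":{"gaq":{"g":43,"k":20,"m":44,"ps":25},"hfl":{"bq":43,"e":28,"if":67,"ya":80}}}
After op 7 (remove /iy/2): {"iy":[[46,22,14,25],{"g":21,"jik":36,"php":38,"qbk":76}],"og":{"gaq":{"g":43,"k":20,"m":44,"ps":25},"hfl":{"bq":43,"e":28,"if":67,"ya":80}}}
After op 8 (replace /og/hfl/if 1): {"iy":[[46,22,14,25],{"g":21,"jik":36,"php":38,"qbk":76}],"og":{"gaq":{"g":43,"k":20,"m":44,"ps":25},"hfl":{"bq":43,"e":28,"if":1,"ya":80}}}
After op 9 (replace /iy 26): {"iy":26,"og":{"gaq":{"g":43,"k":20,"m":44,"ps":25},"hfl":{"bq":43,"e":28,"if":1,"ya":80}}}
After op 10 (add /og/gaq/hq 12): {"iy":26,"og":{"gaq":{"g":43,"hq":12,"k":20,"m":44,"ps":25},"hfl":{"bq":43,"e":28,"if":1,"ya":80}}}
After op 11 (add /og/hfl/nq 56): {"iy":26,"og":{"gaq":{"g":43,"hq":12,"k":20,"m":44,"ps":25},"hfl":{"bq":43,"e":28,"if":1,"nq":56,"ya":80}}}
After op 12 (replace /og/gaq/hq 33): {"iy":26,"og":{"gaq":{"g":43,"hq":33,"k":20,"m":44,"ps":25},"hfl":{"bq":43,"e":28,"if":1,"nq":56,"ya":80}}}
After op 13 (add /z 93): {"iy":26,"og":{"gaq":{"g":43,"hq":33,"k":20,"m":44,"ps":25},"hfl":{"bq":43,"e":28,"if":1,"nq":56,"ya":80}},"z":93}
After op 14 (add /bnp 50): {"bnp":50,"iy":26,"og":{"gaq":{"g":43,"hq":33,"k":20,"m":44,"ps":25},"hfl":{"bq":43,"e":28,"if":1,"nq":56,"ya":80}},"z":93}
After op 15 (replace /og/gaq 42): {"bnp":50,"iy":26,"og":{"gaq":42,"hfl":{"bq":43,"e":28,"if":1,"nq":56,"ya":80}},"z":93}
After op 16 (remove /bnp): {"iy":26,"og":{"gaq":42,"hfl":{"bq":43,"e":28,"if":1,"nq":56,"ya":80}},"z":93}
After op 17 (remove /og): {"iy":26,"z":93}
After op 18 (remove /z): {"iy":26}
After op 19 (add /j 35): {"iy":26,"j":35}
After op 20 (replace /j 3): {"iy":26,"j":3}
After op 21 (remove /j): {"iy":26}
Size at the root: 1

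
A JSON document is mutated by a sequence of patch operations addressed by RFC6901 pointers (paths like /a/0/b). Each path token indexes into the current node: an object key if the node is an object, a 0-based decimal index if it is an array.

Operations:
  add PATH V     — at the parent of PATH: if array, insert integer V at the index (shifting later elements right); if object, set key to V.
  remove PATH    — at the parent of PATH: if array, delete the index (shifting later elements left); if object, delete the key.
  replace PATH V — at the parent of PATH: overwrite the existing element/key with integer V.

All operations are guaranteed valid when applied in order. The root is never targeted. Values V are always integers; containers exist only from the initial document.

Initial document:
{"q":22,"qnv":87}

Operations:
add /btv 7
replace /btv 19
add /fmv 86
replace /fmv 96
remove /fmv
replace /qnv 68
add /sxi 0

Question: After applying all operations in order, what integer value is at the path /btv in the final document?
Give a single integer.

After op 1 (add /btv 7): {"btv":7,"q":22,"qnv":87}
After op 2 (replace /btv 19): {"btv":19,"q":22,"qnv":87}
After op 3 (add /fmv 86): {"btv":19,"fmv":86,"q":22,"qnv":87}
After op 4 (replace /fmv 96): {"btv":19,"fmv":96,"q":22,"qnv":87}
After op 5 (remove /fmv): {"btv":19,"q":22,"qnv":87}
After op 6 (replace /qnv 68): {"btv":19,"q":22,"qnv":68}
After op 7 (add /sxi 0): {"btv":19,"q":22,"qnv":68,"sxi":0}
Value at /btv: 19

Answer: 19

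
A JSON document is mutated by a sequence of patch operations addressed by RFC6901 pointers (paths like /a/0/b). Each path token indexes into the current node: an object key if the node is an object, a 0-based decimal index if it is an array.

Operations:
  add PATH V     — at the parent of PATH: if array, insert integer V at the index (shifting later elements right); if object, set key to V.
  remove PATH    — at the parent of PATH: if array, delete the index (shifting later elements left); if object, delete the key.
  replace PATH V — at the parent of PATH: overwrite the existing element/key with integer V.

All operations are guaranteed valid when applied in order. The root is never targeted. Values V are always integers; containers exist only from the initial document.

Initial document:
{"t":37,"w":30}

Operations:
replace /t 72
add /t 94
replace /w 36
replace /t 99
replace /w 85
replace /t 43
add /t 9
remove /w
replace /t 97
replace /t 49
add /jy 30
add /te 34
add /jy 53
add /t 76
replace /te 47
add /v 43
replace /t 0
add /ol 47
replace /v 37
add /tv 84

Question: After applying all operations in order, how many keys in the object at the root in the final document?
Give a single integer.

After op 1 (replace /t 72): {"t":72,"w":30}
After op 2 (add /t 94): {"t":94,"w":30}
After op 3 (replace /w 36): {"t":94,"w":36}
After op 4 (replace /t 99): {"t":99,"w":36}
After op 5 (replace /w 85): {"t":99,"w":85}
After op 6 (replace /t 43): {"t":43,"w":85}
After op 7 (add /t 9): {"t":9,"w":85}
After op 8 (remove /w): {"t":9}
After op 9 (replace /t 97): {"t":97}
After op 10 (replace /t 49): {"t":49}
After op 11 (add /jy 30): {"jy":30,"t":49}
After op 12 (add /te 34): {"jy":30,"t":49,"te":34}
After op 13 (add /jy 53): {"jy":53,"t":49,"te":34}
After op 14 (add /t 76): {"jy":53,"t":76,"te":34}
After op 15 (replace /te 47): {"jy":53,"t":76,"te":47}
After op 16 (add /v 43): {"jy":53,"t":76,"te":47,"v":43}
After op 17 (replace /t 0): {"jy":53,"t":0,"te":47,"v":43}
After op 18 (add /ol 47): {"jy":53,"ol":47,"t":0,"te":47,"v":43}
After op 19 (replace /v 37): {"jy":53,"ol":47,"t":0,"te":47,"v":37}
After op 20 (add /tv 84): {"jy":53,"ol":47,"t":0,"te":47,"tv":84,"v":37}
Size at the root: 6

Answer: 6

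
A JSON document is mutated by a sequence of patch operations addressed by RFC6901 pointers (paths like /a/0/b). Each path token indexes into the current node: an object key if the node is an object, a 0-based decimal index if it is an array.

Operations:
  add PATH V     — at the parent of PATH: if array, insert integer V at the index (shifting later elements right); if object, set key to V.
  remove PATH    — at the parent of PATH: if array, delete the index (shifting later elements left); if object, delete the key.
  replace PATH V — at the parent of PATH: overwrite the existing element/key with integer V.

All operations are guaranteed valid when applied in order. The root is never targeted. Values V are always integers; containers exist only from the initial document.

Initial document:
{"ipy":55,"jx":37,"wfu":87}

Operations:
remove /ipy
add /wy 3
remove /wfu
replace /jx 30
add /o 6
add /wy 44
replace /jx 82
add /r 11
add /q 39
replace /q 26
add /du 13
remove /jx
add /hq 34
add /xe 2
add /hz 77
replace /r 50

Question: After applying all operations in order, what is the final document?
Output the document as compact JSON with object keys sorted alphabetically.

Answer: {"du":13,"hq":34,"hz":77,"o":6,"q":26,"r":50,"wy":44,"xe":2}

Derivation:
After op 1 (remove /ipy): {"jx":37,"wfu":87}
After op 2 (add /wy 3): {"jx":37,"wfu":87,"wy":3}
After op 3 (remove /wfu): {"jx":37,"wy":3}
After op 4 (replace /jx 30): {"jx":30,"wy":3}
After op 5 (add /o 6): {"jx":30,"o":6,"wy":3}
After op 6 (add /wy 44): {"jx":30,"o":6,"wy":44}
After op 7 (replace /jx 82): {"jx":82,"o":6,"wy":44}
After op 8 (add /r 11): {"jx":82,"o":6,"r":11,"wy":44}
After op 9 (add /q 39): {"jx":82,"o":6,"q":39,"r":11,"wy":44}
After op 10 (replace /q 26): {"jx":82,"o":6,"q":26,"r":11,"wy":44}
After op 11 (add /du 13): {"du":13,"jx":82,"o":6,"q":26,"r":11,"wy":44}
After op 12 (remove /jx): {"du":13,"o":6,"q":26,"r":11,"wy":44}
After op 13 (add /hq 34): {"du":13,"hq":34,"o":6,"q":26,"r":11,"wy":44}
After op 14 (add /xe 2): {"du":13,"hq":34,"o":6,"q":26,"r":11,"wy":44,"xe":2}
After op 15 (add /hz 77): {"du":13,"hq":34,"hz":77,"o":6,"q":26,"r":11,"wy":44,"xe":2}
After op 16 (replace /r 50): {"du":13,"hq":34,"hz":77,"o":6,"q":26,"r":50,"wy":44,"xe":2}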